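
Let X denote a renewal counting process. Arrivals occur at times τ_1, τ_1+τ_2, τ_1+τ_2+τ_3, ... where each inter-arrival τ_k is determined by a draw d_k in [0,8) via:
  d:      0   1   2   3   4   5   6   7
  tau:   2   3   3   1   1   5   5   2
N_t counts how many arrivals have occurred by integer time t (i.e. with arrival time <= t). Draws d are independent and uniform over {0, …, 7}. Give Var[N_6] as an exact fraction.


Inter-arrival values over d=0..7: [2, 3, 3, 1, 1, 5, 5, 2]
Each d has probability 1/8, so the pmf of τ is: f(1) = 1/4, f(2) = 1/4, f(3) = 1/4, f(5) = 1/4
Let p_n(j) = P(N_n = j), with p_0 = [1]. Condition on τ_1: p_n(0) = P(τ > n), and for j >= 1, p_n(j) = Σ_{k<=n} f(k)·p_{n−k}(j−1)
p_1 = [3/4, 1/4]  (j = 0..1)
p_2 = [1/2, 7/16, 1/16]  (j = 0..2)
p_3 = [1/4, 9/16, 11/64, 1/64]  (j = 0..3)
p_4 = [1/4, 3/8, 5/16, 15/256, 1/256]  (j = 0..4)
p_5 = [0, 1/2, 11/32, 35/256, 19/1024, 1/1024]  (j = 0..5)
p_6 = [0, 5/16, 27/64, 53/256, 27/512, 23/4096, 1/4096]  (j = 0..6)
E[N_6] = Σ j·p_6(j) = 8265/4096;  E[N_6²] = Σ j²·p_6(j) = 19891/4096
Var[N_6] = 19891/4096 − (8265/4096)² = 13163311/16777216

13163311/16777216


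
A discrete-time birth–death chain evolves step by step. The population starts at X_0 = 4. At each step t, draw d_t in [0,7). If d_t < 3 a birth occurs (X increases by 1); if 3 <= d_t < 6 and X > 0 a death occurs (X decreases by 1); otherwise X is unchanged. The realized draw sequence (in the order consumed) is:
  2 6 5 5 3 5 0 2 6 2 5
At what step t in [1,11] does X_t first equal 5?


1

t=0: X=4, d=2 → birth, X_1=5
t=1: X=5, d=6 → hold, X_2=5
t=2: X=5, d=5 → death, X_3=4
t=3: X=4, d=5 → death, X_4=3
t=4: X=3, d=3 → death, X_5=2
t=5: X=2, d=5 → death, X_6=1
t=6: X=1, d=0 → birth, X_7=2
t=7: X=2, d=2 → birth, X_8=3
t=8: X=3, d=6 → hold, X_9=3
t=9: X=3, d=2 → birth, X_10=4
t=10: X=4, d=5 → death, X_11=3


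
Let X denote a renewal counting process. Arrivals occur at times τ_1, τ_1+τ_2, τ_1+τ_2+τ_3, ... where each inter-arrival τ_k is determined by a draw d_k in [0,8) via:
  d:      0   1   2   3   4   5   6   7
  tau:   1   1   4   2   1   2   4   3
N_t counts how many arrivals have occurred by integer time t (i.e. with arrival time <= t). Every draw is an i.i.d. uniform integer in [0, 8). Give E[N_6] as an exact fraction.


664321/262144

Inter-arrival values over d=0..7: [1, 1, 4, 2, 1, 2, 4, 3]
Each d has probability 1/8, so the pmf of τ is: f(1) = 3/8, f(2) = 1/4, f(3) = 1/8, f(4) = 1/4
Renewal equation for m(n) = E[N_n]: condition on τ_1 = k (if k <= n, one arrival plus a fresh copy on the remaining n−k steps): m(n) = F(n) + Σ_{k<=n} f(k)·m(n−k), where F(n) = P(τ <= n) and m(0) = 0
m(1) = F(1) = 3/8
m(2) = F(2) + f(1)·m(1) = 5/8 + 3/8·3/8 = 49/64
m(3) = F(3) + f(1)·m(2) + f(2)·m(1) = 3/4 + 3/8·49/64 + 1/4·3/8 = 579/512
m(4) = F(4) + f(1)·m(3) + f(2)·m(2) + f(3)·m(1) = 1 + 3/8·579/512 + 1/4·49/64 + 1/8·3/8 = 6809/4096
m(5) = F(5) + f(1)·m(4) + f(2)·m(3) + f(3)·m(2) + f(4)·m(1) = 1 + 3/8·6809/4096 + 1/4·579/512 + 1/8·49/64 + 1/4·3/8 = 68667/32768
m(6) = F(6) + f(1)·m(5) + f(2)·m(4) + f(3)·m(3) + f(4)·m(2) = 1 + 3/8·68667/32768 + 1/4·6809/4096 + 1/8·579/512 + 1/4·49/64 = 664321/262144
E[N_6] = m(6) = 664321/262144


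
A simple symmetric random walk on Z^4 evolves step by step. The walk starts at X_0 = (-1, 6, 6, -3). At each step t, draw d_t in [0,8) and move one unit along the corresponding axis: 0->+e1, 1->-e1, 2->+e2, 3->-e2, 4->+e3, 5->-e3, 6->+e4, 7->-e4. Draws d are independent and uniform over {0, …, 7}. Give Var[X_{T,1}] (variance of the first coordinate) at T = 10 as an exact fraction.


Outcome values over d=0..7: [1, -1, 0, 0, 0, 0, 0, 0]
Σy = 0, Σy² = 2, M = 8
μ = 0/8 = 0,  σ² = 2/8 − (0)² = 1/4
Independent increments: Var[X_10] = 10·σ² = 10·(1/4) = 5/2

5/2


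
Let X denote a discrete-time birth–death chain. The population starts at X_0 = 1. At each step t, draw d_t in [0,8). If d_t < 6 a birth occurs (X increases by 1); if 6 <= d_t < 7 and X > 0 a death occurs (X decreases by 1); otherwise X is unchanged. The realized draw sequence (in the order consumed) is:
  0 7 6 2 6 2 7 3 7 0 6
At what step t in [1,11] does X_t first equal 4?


10

t=0: X=1, d=0 → birth, X_1=2
t=1: X=2, d=7 → hold, X_2=2
t=2: X=2, d=6 → death, X_3=1
t=3: X=1, d=2 → birth, X_4=2
t=4: X=2, d=6 → death, X_5=1
t=5: X=1, d=2 → birth, X_6=2
t=6: X=2, d=7 → hold, X_7=2
t=7: X=2, d=3 → birth, X_8=3
t=8: X=3, d=7 → hold, X_9=3
t=9: X=3, d=0 → birth, X_10=4
t=10: X=4, d=6 → death, X_11=3


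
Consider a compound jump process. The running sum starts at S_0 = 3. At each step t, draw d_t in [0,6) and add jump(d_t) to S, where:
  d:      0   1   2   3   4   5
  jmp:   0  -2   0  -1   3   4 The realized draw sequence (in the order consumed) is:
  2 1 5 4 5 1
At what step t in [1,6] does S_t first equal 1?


t=0: S=3, d=2, jump=0, S_1=3
t=1: S=3, d=1, jump=-2, S_2=1
t=2: S=1, d=5, jump=4, S_3=5
t=3: S=5, d=4, jump=3, S_4=8
t=4: S=8, d=5, jump=4, S_5=12
t=5: S=12, d=1, jump=-2, S_6=10

2


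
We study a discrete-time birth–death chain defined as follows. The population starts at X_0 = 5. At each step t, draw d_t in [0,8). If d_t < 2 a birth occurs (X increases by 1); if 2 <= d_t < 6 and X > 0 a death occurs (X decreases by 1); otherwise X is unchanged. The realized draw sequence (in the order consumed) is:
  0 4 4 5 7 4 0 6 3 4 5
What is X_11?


0

t=0: X=5, d=0 → birth, X_1=6
t=1: X=6, d=4 → death, X_2=5
t=2: X=5, d=4 → death, X_3=4
t=3: X=4, d=5 → death, X_4=3
t=4: X=3, d=7 → hold, X_5=3
t=5: X=3, d=4 → death, X_6=2
t=6: X=2, d=0 → birth, X_7=3
t=7: X=3, d=6 → hold, X_8=3
t=8: X=3, d=3 → death, X_9=2
t=9: X=2, d=4 → death, X_10=1
t=10: X=1, d=5 → death, X_11=0


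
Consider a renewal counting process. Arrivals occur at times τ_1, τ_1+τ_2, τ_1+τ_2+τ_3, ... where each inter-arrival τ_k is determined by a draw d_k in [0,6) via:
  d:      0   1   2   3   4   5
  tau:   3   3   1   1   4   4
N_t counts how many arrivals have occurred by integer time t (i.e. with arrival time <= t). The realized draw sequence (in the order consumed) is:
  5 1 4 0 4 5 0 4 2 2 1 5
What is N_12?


draw d_1=5: τ_1=4, arrival time A_1=4
draw d_2=1: τ_2=3, arrival time A_2=7
draw d_3=4: τ_3=4, arrival time A_3=11
draw d_4=0: τ_4=3, arrival time A_4=14
draw d_5=4: τ_5=4, arrival time A_5=18
draw d_6=5: τ_6=4, arrival time A_6=22
draw d_7=0: τ_7=3, arrival time A_7=25
draw d_8=4: τ_8=4, arrival time A_8=29
draw d_9=2: τ_9=1, arrival time A_9=30
draw d_10=2: τ_10=1, arrival time A_10=31
draw d_11=1: τ_11=3, arrival time A_11=34
draw d_12=5: τ_12=4, arrival time A_12=38
N_t over t=0..12: 0:0 1:0 2:0 3:0 4:1 5:1 6:1 7:2 8:2 9:2 10:2 11:3 12:3

3


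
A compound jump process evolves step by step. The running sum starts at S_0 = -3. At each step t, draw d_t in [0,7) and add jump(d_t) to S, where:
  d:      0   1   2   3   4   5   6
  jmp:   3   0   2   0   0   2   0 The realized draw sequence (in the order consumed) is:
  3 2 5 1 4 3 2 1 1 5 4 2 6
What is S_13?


7

t=0: S=-3, d=3, jump=0, S_1=-3
t=1: S=-3, d=2, jump=2, S_2=-1
t=2: S=-1, d=5, jump=2, S_3=1
t=3: S=1, d=1, jump=0, S_4=1
t=4: S=1, d=4, jump=0, S_5=1
t=5: S=1, d=3, jump=0, S_6=1
t=6: S=1, d=2, jump=2, S_7=3
t=7: S=3, d=1, jump=0, S_8=3
t=8: S=3, d=1, jump=0, S_9=3
t=9: S=3, d=5, jump=2, S_10=5
t=10: S=5, d=4, jump=0, S_11=5
t=11: S=5, d=2, jump=2, S_12=7
t=12: S=7, d=6, jump=0, S_13=7


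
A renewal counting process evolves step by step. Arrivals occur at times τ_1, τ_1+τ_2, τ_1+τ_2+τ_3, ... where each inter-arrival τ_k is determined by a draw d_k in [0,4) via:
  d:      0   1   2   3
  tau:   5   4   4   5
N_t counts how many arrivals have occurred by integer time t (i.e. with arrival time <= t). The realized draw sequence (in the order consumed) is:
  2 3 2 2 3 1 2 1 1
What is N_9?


2

draw d_1=2: τ_1=4, arrival time A_1=4
draw d_2=3: τ_2=5, arrival time A_2=9
draw d_3=2: τ_3=4, arrival time A_3=13
draw d_4=2: τ_4=4, arrival time A_4=17
draw d_5=3: τ_5=5, arrival time A_5=22
draw d_6=1: τ_6=4, arrival time A_6=26
draw d_7=2: τ_7=4, arrival time A_7=30
draw d_8=1: τ_8=4, arrival time A_8=34
draw d_9=1: τ_9=4, arrival time A_9=38
N_t over t=0..9: 0:0 1:0 2:0 3:0 4:1 5:1 6:1 7:1 8:1 9:2


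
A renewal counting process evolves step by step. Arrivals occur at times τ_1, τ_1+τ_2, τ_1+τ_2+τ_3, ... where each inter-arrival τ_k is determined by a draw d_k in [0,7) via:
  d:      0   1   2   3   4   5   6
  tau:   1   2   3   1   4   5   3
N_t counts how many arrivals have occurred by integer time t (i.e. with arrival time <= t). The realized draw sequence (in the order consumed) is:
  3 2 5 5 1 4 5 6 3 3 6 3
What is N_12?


3

draw d_1=3: τ_1=1, arrival time A_1=1
draw d_2=2: τ_2=3, arrival time A_2=4
draw d_3=5: τ_3=5, arrival time A_3=9
draw d_4=5: τ_4=5, arrival time A_4=14
draw d_5=1: τ_5=2, arrival time A_5=16
draw d_6=4: τ_6=4, arrival time A_6=20
draw d_7=5: τ_7=5, arrival time A_7=25
draw d_8=6: τ_8=3, arrival time A_8=28
draw d_9=3: τ_9=1, arrival time A_9=29
draw d_10=3: τ_10=1, arrival time A_10=30
draw d_11=6: τ_11=3, arrival time A_11=33
draw d_12=3: τ_12=1, arrival time A_12=34
N_t over t=0..12: 0:0 1:1 2:1 3:1 4:2 5:2 6:2 7:2 8:2 9:3 10:3 11:3 12:3


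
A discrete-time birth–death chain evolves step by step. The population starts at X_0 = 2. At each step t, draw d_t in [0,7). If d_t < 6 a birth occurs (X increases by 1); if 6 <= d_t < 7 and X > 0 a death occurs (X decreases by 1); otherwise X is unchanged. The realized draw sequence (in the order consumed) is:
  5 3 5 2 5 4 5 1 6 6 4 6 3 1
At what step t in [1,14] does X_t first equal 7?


5

t=0: X=2, d=5 → birth, X_1=3
t=1: X=3, d=3 → birth, X_2=4
t=2: X=4, d=5 → birth, X_3=5
t=3: X=5, d=2 → birth, X_4=6
t=4: X=6, d=5 → birth, X_5=7
t=5: X=7, d=4 → birth, X_6=8
t=6: X=8, d=5 → birth, X_7=9
t=7: X=9, d=1 → birth, X_8=10
t=8: X=10, d=6 → death, X_9=9
t=9: X=9, d=6 → death, X_10=8
t=10: X=8, d=4 → birth, X_11=9
t=11: X=9, d=6 → death, X_12=8
t=12: X=8, d=3 → birth, X_13=9
t=13: X=9, d=1 → birth, X_14=10


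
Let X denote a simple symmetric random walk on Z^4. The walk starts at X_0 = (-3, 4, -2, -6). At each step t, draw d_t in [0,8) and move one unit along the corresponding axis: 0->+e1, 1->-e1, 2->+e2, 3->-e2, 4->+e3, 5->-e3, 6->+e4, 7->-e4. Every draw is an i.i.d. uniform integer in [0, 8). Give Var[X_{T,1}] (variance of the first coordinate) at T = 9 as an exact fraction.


9/4

Outcome values over d=0..7: [1, -1, 0, 0, 0, 0, 0, 0]
Σy = 0, Σy² = 2, M = 8
μ = 0/8 = 0,  σ² = 2/8 − (0)² = 1/4
Independent increments: Var[X_9] = 9·σ² = 9·(1/4) = 9/4


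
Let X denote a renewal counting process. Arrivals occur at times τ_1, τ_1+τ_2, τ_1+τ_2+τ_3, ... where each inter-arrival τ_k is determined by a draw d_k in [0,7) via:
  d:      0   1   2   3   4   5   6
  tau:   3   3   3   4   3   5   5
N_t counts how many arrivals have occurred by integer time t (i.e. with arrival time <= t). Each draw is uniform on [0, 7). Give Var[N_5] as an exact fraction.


0

Inter-arrival values over d=0..6: [3, 3, 3, 4, 3, 5, 5]
Each d has probability 1/7, so the pmf of τ is: f(3) = 4/7, f(4) = 1/7, f(5) = 2/7
Let p_n(j) = P(N_n = j), with p_0 = [1]. Condition on τ_1: p_n(0) = P(τ > n), and for j >= 1, p_n(j) = Σ_{k<=n} f(k)·p_{n−k}(j−1)
p_1 = [1]  (j = 0)
p_2 = [1]  (j = 0)
p_3 = [3/7, 4/7]  (j = 0..1)
p_4 = [2/7, 5/7]  (j = 0..1)
p_5 = [0, 1]  (j = 0..1)
E[N_5] = Σ j·p_5(j) = 1;  E[N_5²] = Σ j²·p_5(j) = 1
Var[N_5] = 1 − (1)² = 0


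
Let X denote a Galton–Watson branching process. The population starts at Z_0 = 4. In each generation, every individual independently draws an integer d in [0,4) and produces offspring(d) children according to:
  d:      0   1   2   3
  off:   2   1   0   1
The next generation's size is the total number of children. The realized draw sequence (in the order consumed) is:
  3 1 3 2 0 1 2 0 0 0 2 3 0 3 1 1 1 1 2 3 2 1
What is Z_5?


4

gen 0: Z_0=4, draws=[3, 1, 3, 2], offspring=[1, 1, 1, 0], Z_1=3
gen 1: Z_1=3, draws=[0, 1, 2], offspring=[2, 1, 0], Z_2=3
gen 2: Z_2=3, draws=[0, 0, 0], offspring=[2, 2, 2], Z_3=6
gen 3: Z_3=6, draws=[2, 3, 0, 3, 1, 1], offspring=[0, 1, 2, 1, 1, 1], Z_4=6
gen 4: Z_4=6, draws=[1, 1, 2, 3, 2, 1], offspring=[1, 1, 0, 1, 0, 1], Z_5=4


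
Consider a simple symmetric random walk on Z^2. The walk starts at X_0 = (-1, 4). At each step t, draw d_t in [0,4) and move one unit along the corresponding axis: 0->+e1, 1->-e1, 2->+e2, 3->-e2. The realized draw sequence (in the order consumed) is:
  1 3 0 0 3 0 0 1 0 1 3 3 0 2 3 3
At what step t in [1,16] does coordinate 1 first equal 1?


t=0: X=(-1, 4), d=1 → -e1, X_1=(-2, 4)
t=1: X=(-2, 4), d=3 → -e2, X_2=(-2, 3)
t=2: X=(-2, 3), d=0 → +e1, X_3=(-1, 3)
t=3: X=(-1, 3), d=0 → +e1, X_4=(0, 3)
t=4: X=(0, 3), d=3 → -e2, X_5=(0, 2)
t=5: X=(0, 2), d=0 → +e1, X_6=(1, 2)
t=6: X=(1, 2), d=0 → +e1, X_7=(2, 2)
t=7: X=(2, 2), d=1 → -e1, X_8=(1, 2)
t=8: X=(1, 2), d=0 → +e1, X_9=(2, 2)
t=9: X=(2, 2), d=1 → -e1, X_10=(1, 2)
t=10: X=(1, 2), d=3 → -e2, X_11=(1, 1)
t=11: X=(1, 1), d=3 → -e2, X_12=(1, 0)
t=12: X=(1, 0), d=0 → +e1, X_13=(2, 0)
t=13: X=(2, 0), d=2 → +e2, X_14=(2, 1)
t=14: X=(2, 1), d=3 → -e2, X_15=(2, 0)
t=15: X=(2, 0), d=3 → -e2, X_16=(2, -1)

6


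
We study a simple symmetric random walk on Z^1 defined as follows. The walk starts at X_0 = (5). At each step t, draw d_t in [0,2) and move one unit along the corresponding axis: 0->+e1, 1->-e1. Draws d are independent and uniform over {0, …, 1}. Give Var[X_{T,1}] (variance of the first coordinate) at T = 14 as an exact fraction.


Outcome values over d=0..1: [1, -1]
Σy = 0, Σy² = 2, M = 2
μ = 0/2 = 0,  σ² = 2/2 − (0)² = 1
Independent increments: Var[X_14] = 14·σ² = 14·(1) = 14

14


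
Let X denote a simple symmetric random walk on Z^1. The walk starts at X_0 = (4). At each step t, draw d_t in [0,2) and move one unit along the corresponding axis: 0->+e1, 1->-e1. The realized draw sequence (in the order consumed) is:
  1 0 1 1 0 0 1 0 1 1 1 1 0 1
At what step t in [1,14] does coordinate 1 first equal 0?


t=0: X=(4), d=1 → -e1, X_1=(3)
t=1: X=(3), d=0 → +e1, X_2=(4)
t=2: X=(4), d=1 → -e1, X_3=(3)
t=3: X=(3), d=1 → -e1, X_4=(2)
t=4: X=(2), d=0 → +e1, X_5=(3)
t=5: X=(3), d=0 → +e1, X_6=(4)
t=6: X=(4), d=1 → -e1, X_7=(3)
t=7: X=(3), d=0 → +e1, X_8=(4)
t=8: X=(4), d=1 → -e1, X_9=(3)
t=9: X=(3), d=1 → -e1, X_10=(2)
t=10: X=(2), d=1 → -e1, X_11=(1)
t=11: X=(1), d=1 → -e1, X_12=(0)
t=12: X=(0), d=0 → +e1, X_13=(1)
t=13: X=(1), d=1 → -e1, X_14=(0)

12


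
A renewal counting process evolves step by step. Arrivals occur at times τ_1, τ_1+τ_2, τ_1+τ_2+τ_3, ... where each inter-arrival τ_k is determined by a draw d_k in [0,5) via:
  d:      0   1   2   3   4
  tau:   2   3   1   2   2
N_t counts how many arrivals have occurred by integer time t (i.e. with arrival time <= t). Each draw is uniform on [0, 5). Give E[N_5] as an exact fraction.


Inter-arrival values over d=0..4: [2, 3, 1, 2, 2]
Each d has probability 1/5, so the pmf of τ is: f(1) = 1/5, f(2) = 3/5, f(3) = 1/5
Renewal equation for m(n) = E[N_n]: condition on τ_1 = k (if k <= n, one arrival plus a fresh copy on the remaining n−k steps): m(n) = F(n) + Σ_{k<=n} f(k)·m(n−k), where F(n) = P(τ <= n) and m(0) = 0
m(1) = F(1) = 1/5
m(2) = F(2) + f(1)·m(1) = 4/5 + 1/5·1/5 = 21/25
m(3) = F(3) + f(1)·m(2) + f(2)·m(1) = 1 + 1/5·21/25 + 3/5·1/5 = 161/125
m(4) = F(4) + f(1)·m(3) + f(2)·m(2) + f(3)·m(1) = 1 + 1/5·161/125 + 3/5·21/25 + 1/5·1/5 = 1126/625
m(5) = F(5) + f(1)·m(4) + f(2)·m(3) + f(3)·m(2) = 1 + 1/5·1126/625 + 3/5·161/125 + 1/5·21/25 = 7191/3125
E[N_5] = m(5) = 7191/3125

7191/3125


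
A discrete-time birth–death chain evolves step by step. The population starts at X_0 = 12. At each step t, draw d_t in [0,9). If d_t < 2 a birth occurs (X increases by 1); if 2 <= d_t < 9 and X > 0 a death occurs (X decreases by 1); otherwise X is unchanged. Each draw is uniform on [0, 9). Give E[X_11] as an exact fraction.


53/9

X can drop by at most 1 per step and X_0 = 12 > T = 11, so X_t >= 12 − t >= 1 > 0 for every t <= 11: the floor at 0 (the 'and X > 0' condition) never binds. Hence X_11 = X_0 + Σ_{t<11} Y_t with i.i.d. increments Y_t = y(d_t) ∈ {+1, −1, 0}.
Outcome values over d=0..8: [1, 1, -1, -1, -1, -1, -1, -1, -1]
Σy = -5, Σy² = 9, M = 9
μ = -5/9 = -5/9,  σ² = 9/9 − (-5/9)² = 56/81
E[X_11] = 12 + 11·(-5/9) = 53/9


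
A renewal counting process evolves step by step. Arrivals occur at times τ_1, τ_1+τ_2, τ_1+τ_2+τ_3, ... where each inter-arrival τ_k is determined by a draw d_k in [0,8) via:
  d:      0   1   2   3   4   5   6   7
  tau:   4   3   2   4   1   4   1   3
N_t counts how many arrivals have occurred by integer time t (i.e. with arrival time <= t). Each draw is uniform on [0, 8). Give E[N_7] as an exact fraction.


Inter-arrival values over d=0..7: [4, 3, 2, 4, 1, 4, 1, 3]
Each d has probability 1/8, so the pmf of τ is: f(1) = 1/4, f(2) = 1/8, f(3) = 1/4, f(4) = 3/8
Renewal equation for m(n) = E[N_n]: condition on τ_1 = k (if k <= n, one arrival plus a fresh copy on the remaining n−k steps): m(n) = F(n) + Σ_{k<=n} f(k)·m(n−k), where F(n) = P(τ <= n) and m(0) = 0
m(1) = F(1) = 1/4
m(2) = F(2) + f(1)·m(1) = 3/8 + 1/4·1/4 = 7/16
m(3) = F(3) + f(1)·m(2) + f(2)·m(1) = 5/8 + 1/4·7/16 + 1/8·1/4 = 49/64
m(4) = F(4) + f(1)·m(3) + f(2)·m(2) + f(3)·m(1) = 1 + 1/4·49/64 + 1/8·7/16 + 1/4·1/4 = 335/256
m(5) = F(5) + f(1)·m(4) + f(2)·m(3) + f(3)·m(2) + f(4)·m(1) = 1 + 1/4·335/256 + 1/8·49/64 + 1/4·7/16 + 3/8·1/4 = 1665/1024
m(6) = F(6) + f(1)·m(5) + f(2)·m(4) + f(3)·m(3) + f(4)·m(2) = 1 + 1/4·1665/1024 + 1/8·335/256 + 1/4·49/64 + 3/8·7/16 = 7887/4096
m(7) = F(7) + f(1)·m(6) + f(2)·m(5) + f(3)·m(4) + f(4)·m(3) = 1 + 1/4·7887/4096 + 1/8·1665/1024 + 1/4·335/256 + 3/8·49/64 = 37665/16384
E[N_7] = m(7) = 37665/16384

37665/16384


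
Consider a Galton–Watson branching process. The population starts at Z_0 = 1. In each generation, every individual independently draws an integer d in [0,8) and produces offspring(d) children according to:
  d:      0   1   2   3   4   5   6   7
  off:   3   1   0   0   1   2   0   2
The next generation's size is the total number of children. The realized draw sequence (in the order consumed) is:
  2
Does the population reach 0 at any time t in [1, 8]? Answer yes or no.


gen 0: Z_0=1, draws=[2], offspring=[0], Z_1=0
gen 1: Z_1=0, draws=[], offspring=[], Z_2=0
gen 2: Z_2=0, draws=[], offspring=[], Z_3=0
gen 3: Z_3=0, draws=[], offspring=[], Z_4=0
gen 4: Z_4=0, draws=[], offspring=[], Z_5=0
gen 5: Z_5=0, draws=[], offspring=[], Z_6=0
gen 6: Z_6=0, draws=[], offspring=[], Z_7=0
gen 7: Z_7=0, draws=[], offspring=[], Z_8=0

yes


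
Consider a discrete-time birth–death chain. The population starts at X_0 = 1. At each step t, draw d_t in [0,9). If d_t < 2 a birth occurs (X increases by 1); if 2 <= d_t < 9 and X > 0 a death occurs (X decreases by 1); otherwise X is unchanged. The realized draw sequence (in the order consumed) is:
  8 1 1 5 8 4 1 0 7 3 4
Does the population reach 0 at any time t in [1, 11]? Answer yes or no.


yes

t=0: X=1, d=8 → death, X_1=0
t=1: X=0, d=1 → birth, X_2=1
t=2: X=1, d=1 → birth, X_3=2
t=3: X=2, d=5 → death, X_4=1
t=4: X=1, d=8 → death, X_5=0
t=5: X=0, d=4 → hold, X_6=0
t=6: X=0, d=1 → birth, X_7=1
t=7: X=1, d=0 → birth, X_8=2
t=8: X=2, d=7 → death, X_9=1
t=9: X=1, d=3 → death, X_10=0
t=10: X=0, d=4 → hold, X_11=0


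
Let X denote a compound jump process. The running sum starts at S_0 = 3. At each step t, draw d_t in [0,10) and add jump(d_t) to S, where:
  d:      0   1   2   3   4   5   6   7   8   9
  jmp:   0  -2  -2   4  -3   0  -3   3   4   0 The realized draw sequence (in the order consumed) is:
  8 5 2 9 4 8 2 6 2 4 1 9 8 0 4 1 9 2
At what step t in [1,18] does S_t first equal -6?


11

t=0: S=3, d=8, jump=4, S_1=7
t=1: S=7, d=5, jump=0, S_2=7
t=2: S=7, d=2, jump=-2, S_3=5
t=3: S=5, d=9, jump=0, S_4=5
t=4: S=5, d=4, jump=-3, S_5=2
t=5: S=2, d=8, jump=4, S_6=6
t=6: S=6, d=2, jump=-2, S_7=4
t=7: S=4, d=6, jump=-3, S_8=1
t=8: S=1, d=2, jump=-2, S_9=-1
t=9: S=-1, d=4, jump=-3, S_10=-4
t=10: S=-4, d=1, jump=-2, S_11=-6
t=11: S=-6, d=9, jump=0, S_12=-6
t=12: S=-6, d=8, jump=4, S_13=-2
t=13: S=-2, d=0, jump=0, S_14=-2
t=14: S=-2, d=4, jump=-3, S_15=-5
t=15: S=-5, d=1, jump=-2, S_16=-7
t=16: S=-7, d=9, jump=0, S_17=-7
t=17: S=-7, d=2, jump=-2, S_18=-9


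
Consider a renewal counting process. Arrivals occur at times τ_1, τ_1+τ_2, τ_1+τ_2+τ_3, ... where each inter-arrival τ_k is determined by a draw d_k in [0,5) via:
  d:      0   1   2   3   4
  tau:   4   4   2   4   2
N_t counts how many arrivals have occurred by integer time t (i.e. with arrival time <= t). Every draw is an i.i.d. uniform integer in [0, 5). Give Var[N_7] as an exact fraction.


Inter-arrival values over d=0..4: [4, 4, 2, 4, 2]
Each d has probability 1/5, so the pmf of τ is: f(2) = 2/5, f(4) = 3/5
Let p_n(j) = P(N_n = j), with p_0 = [1]. Condition on τ_1: p_n(0) = P(τ > n), and for j >= 1, p_n(j) = Σ_{k<=n} f(k)·p_{n−k}(j−1)
p_1 = [1]  (j = 0)
p_2 = [3/5, 2/5]  (j = 0..1)
p_3 = [3/5, 2/5]  (j = 0..1)
p_4 = [0, 21/25, 4/25]  (j = 0..2)
p_5 = [0, 21/25, 4/25]  (j = 0..2)
p_6 = [0, 9/25, 72/125, 8/125]  (j = 0..3)
p_7 = [0, 9/25, 72/125, 8/125]  (j = 0..3)
E[N_7] = Σ j·p_7(j) = 213/125;  E[N_7²] = Σ j²·p_7(j) = 81/25
Var[N_7] = 81/25 − (213/125)² = 5256/15625

5256/15625


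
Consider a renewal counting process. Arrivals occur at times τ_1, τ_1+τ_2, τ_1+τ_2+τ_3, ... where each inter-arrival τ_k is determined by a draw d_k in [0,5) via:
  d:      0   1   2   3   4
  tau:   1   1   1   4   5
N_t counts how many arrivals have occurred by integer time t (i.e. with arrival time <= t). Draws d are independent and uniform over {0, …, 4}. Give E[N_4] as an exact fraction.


941/625

Inter-arrival values over d=0..4: [1, 1, 1, 4, 5]
Each d has probability 1/5, so the pmf of τ is: f(1) = 3/5, f(4) = 1/5, f(5) = 1/5
Renewal equation for m(n) = E[N_n]: condition on τ_1 = k (if k <= n, one arrival plus a fresh copy on the remaining n−k steps): m(n) = F(n) + Σ_{k<=n} f(k)·m(n−k), where F(n) = P(τ <= n) and m(0) = 0
m(1) = F(1) = 3/5
m(2) = F(2) + f(1)·m(1) = 3/5 + 3/5·3/5 = 24/25
m(3) = F(3) + f(1)·m(2) = 3/5 + 3/5·24/25 = 147/125
m(4) = F(4) + f(1)·m(3) = 4/5 + 3/5·147/125 = 941/625
E[N_4] = m(4) = 941/625


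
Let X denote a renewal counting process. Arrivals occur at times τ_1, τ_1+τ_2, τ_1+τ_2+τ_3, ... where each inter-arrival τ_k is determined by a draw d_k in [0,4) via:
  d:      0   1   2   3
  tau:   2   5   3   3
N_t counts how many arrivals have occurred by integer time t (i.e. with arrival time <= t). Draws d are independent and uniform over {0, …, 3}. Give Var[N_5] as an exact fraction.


Inter-arrival values over d=0..3: [2, 5, 3, 3]
Each d has probability 1/4, so the pmf of τ is: f(2) = 1/4, f(3) = 1/2, f(5) = 1/4
Let p_n(j) = P(N_n = j), with p_0 = [1]. Condition on τ_1: p_n(0) = P(τ > n), and for j >= 1, p_n(j) = Σ_{k<=n} f(k)·p_{n−k}(j−1)
p_1 = [1]  (j = 0)
p_2 = [3/4, 1/4]  (j = 0..1)
p_3 = [1/4, 3/4]  (j = 0..1)
p_4 = [1/4, 11/16, 1/16]  (j = 0..2)
p_5 = [0, 11/16, 5/16]  (j = 0..2)
E[N_5] = Σ j·p_5(j) = 21/16;  E[N_5²] = Σ j²·p_5(j) = 31/16
Var[N_5] = 31/16 − (21/16)² = 55/256

55/256


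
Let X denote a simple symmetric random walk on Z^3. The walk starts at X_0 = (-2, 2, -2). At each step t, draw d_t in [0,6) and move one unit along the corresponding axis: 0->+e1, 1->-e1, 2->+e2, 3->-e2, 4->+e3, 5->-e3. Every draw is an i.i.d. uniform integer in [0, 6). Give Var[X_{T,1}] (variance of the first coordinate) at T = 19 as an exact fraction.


19/3

Outcome values over d=0..5: [1, -1, 0, 0, 0, 0]
Σy = 0, Σy² = 2, M = 6
μ = 0/6 = 0,  σ² = 2/6 − (0)² = 1/3
Independent increments: Var[X_19] = 19·σ² = 19·(1/3) = 19/3


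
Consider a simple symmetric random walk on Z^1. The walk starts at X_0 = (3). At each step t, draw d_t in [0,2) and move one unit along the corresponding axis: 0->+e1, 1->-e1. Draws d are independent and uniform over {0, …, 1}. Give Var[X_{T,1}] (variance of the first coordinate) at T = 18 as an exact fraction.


Outcome values over d=0..1: [1, -1]
Σy = 0, Σy² = 2, M = 2
μ = 0/2 = 0,  σ² = 2/2 − (0)² = 1
Independent increments: Var[X_18] = 18·σ² = 18·(1) = 18

18


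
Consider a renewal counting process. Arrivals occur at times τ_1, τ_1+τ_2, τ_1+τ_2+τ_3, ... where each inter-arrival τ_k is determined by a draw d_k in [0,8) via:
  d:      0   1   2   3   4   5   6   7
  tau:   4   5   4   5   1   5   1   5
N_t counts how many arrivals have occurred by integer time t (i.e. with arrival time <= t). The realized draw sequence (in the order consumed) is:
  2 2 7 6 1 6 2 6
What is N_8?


draw d_1=2: τ_1=4, arrival time A_1=4
draw d_2=2: τ_2=4, arrival time A_2=8
draw d_3=7: τ_3=5, arrival time A_3=13
draw d_4=6: τ_4=1, arrival time A_4=14
draw d_5=1: τ_5=5, arrival time A_5=19
draw d_6=6: τ_6=1, arrival time A_6=20
draw d_7=2: τ_7=4, arrival time A_7=24
draw d_8=6: τ_8=1, arrival time A_8=25
N_t over t=0..8: 0:0 1:0 2:0 3:0 4:1 5:1 6:1 7:1 8:2

2


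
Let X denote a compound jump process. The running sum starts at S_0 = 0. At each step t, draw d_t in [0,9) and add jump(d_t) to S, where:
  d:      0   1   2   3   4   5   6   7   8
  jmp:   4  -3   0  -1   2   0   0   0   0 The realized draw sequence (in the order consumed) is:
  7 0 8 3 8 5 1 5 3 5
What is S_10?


-1

t=0: S=0, d=7, jump=0, S_1=0
t=1: S=0, d=0, jump=4, S_2=4
t=2: S=4, d=8, jump=0, S_3=4
t=3: S=4, d=3, jump=-1, S_4=3
t=4: S=3, d=8, jump=0, S_5=3
t=5: S=3, d=5, jump=0, S_6=3
t=6: S=3, d=1, jump=-3, S_7=0
t=7: S=0, d=5, jump=0, S_8=0
t=8: S=0, d=3, jump=-1, S_9=-1
t=9: S=-1, d=5, jump=0, S_10=-1


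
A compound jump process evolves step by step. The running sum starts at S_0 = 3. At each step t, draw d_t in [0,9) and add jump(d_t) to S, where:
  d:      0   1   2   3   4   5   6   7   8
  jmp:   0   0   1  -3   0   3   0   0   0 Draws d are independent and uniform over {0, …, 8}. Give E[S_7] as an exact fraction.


34/9

Outcome values over d=0..8: [0, 0, 1, -3, 0, 3, 0, 0, 0]
Σy = 1, Σy² = 19, M = 9
μ = 1/9 = 1/9,  σ² = 19/9 − (1/9)² = 170/81
E[S_7] = 3 + 7·(1/9) = 34/9


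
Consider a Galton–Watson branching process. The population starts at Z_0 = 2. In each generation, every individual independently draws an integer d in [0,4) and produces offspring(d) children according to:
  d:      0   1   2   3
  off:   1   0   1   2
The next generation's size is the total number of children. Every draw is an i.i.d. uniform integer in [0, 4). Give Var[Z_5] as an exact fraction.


5

Outcome values over d=0..3: [1, 0, 1, 2]
Σy = 4, Σy² = 6, M = 4
μ = 4/4 = 1,  σ² = 6/4 − (1)² = 1/2
V_0 = 0, E_0 = 2
V_1 = 1/2·E_0 + (1)²·V_0 = 1;  E_1 = 2
V_2 = 1/2·E_1 + (1)²·V_1 = 2;  E_2 = 2
V_3 = 1/2·E_2 + (1)²·V_2 = 3;  E_3 = 2
V_4 = 1/2·E_3 + (1)²·V_3 = 4;  E_4 = 2
V_5 = 1/2·E_4 + (1)²·V_4 = 5;  E_5 = 2


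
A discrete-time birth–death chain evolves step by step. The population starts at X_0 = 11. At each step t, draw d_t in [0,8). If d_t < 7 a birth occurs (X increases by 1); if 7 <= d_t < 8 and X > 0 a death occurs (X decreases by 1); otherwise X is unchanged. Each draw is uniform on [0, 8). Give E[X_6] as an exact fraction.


31/2

X can drop by at most 1 per step and X_0 = 11 > T = 6, so X_t >= 11 − t >= 5 > 0 for every t <= 6: the floor at 0 (the 'and X > 0' condition) never binds. Hence X_6 = X_0 + Σ_{t<6} Y_t with i.i.d. increments Y_t = y(d_t) ∈ {+1, −1, 0}.
Outcome values over d=0..7: [1, 1, 1, 1, 1, 1, 1, -1]
Σy = 6, Σy² = 8, M = 8
μ = 6/8 = 3/4,  σ² = 8/8 − (3/4)² = 7/16
E[X_6] = 11 + 6·(3/4) = 31/2


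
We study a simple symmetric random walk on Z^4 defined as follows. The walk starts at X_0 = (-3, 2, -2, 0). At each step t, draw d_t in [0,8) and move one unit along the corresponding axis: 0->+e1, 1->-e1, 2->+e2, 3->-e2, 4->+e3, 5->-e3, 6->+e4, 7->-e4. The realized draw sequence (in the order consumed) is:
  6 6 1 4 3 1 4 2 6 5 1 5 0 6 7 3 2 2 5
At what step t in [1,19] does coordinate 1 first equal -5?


t=0: X=(-3, 2, -2, 0), d=6 → +e4, X_1=(-3, 2, -2, 1)
t=1: X=(-3, 2, -2, 1), d=6 → +e4, X_2=(-3, 2, -2, 2)
t=2: X=(-3, 2, -2, 2), d=1 → -e1, X_3=(-4, 2, -2, 2)
t=3: X=(-4, 2, -2, 2), d=4 → +e3, X_4=(-4, 2, -1, 2)
t=4: X=(-4, 2, -1, 2), d=3 → -e2, X_5=(-4, 1, -1, 2)
t=5: X=(-4, 1, -1, 2), d=1 → -e1, X_6=(-5, 1, -1, 2)
t=6: X=(-5, 1, -1, 2), d=4 → +e3, X_7=(-5, 1, 0, 2)
t=7: X=(-5, 1, 0, 2), d=2 → +e2, X_8=(-5, 2, 0, 2)
t=8: X=(-5, 2, 0, 2), d=6 → +e4, X_9=(-5, 2, 0, 3)
t=9: X=(-5, 2, 0, 3), d=5 → -e3, X_10=(-5, 2, -1, 3)
t=10: X=(-5, 2, -1, 3), d=1 → -e1, X_11=(-6, 2, -1, 3)
t=11: X=(-6, 2, -1, 3), d=5 → -e3, X_12=(-6, 2, -2, 3)
t=12: X=(-6, 2, -2, 3), d=0 → +e1, X_13=(-5, 2, -2, 3)
t=13: X=(-5, 2, -2, 3), d=6 → +e4, X_14=(-5, 2, -2, 4)
t=14: X=(-5, 2, -2, 4), d=7 → -e4, X_15=(-5, 2, -2, 3)
t=15: X=(-5, 2, -2, 3), d=3 → -e2, X_16=(-5, 1, -2, 3)
t=16: X=(-5, 1, -2, 3), d=2 → +e2, X_17=(-5, 2, -2, 3)
t=17: X=(-5, 2, -2, 3), d=2 → +e2, X_18=(-5, 3, -2, 3)
t=18: X=(-5, 3, -2, 3), d=5 → -e3, X_19=(-5, 3, -3, 3)

6


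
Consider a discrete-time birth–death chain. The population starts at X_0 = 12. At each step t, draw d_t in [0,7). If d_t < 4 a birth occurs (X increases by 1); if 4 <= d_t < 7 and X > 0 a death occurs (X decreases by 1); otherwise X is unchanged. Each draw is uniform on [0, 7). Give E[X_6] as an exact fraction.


X can drop by at most 1 per step and X_0 = 12 > T = 6, so X_t >= 12 − t >= 6 > 0 for every t <= 6: the floor at 0 (the 'and X > 0' condition) never binds. Hence X_6 = X_0 + Σ_{t<6} Y_t with i.i.d. increments Y_t = y(d_t) ∈ {+1, −1, 0}.
Outcome values over d=0..6: [1, 1, 1, 1, -1, -1, -1]
Σy = 1, Σy² = 7, M = 7
μ = 1/7 = 1/7,  σ² = 7/7 − (1/7)² = 48/49
E[X_6] = 12 + 6·(1/7) = 90/7

90/7


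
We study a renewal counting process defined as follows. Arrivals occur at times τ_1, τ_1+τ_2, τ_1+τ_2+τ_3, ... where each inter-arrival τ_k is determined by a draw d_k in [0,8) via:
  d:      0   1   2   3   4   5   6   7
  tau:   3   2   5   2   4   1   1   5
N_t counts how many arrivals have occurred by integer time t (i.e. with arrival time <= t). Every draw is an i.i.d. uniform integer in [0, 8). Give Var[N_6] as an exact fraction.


12657775/16777216

Inter-arrival values over d=0..7: [3, 2, 5, 2, 4, 1, 1, 5]
Each d has probability 1/8, so the pmf of τ is: f(1) = 1/4, f(2) = 1/4, f(3) = 1/8, f(4) = 1/8, f(5) = 1/4
Let p_n(j) = P(N_n = j), with p_0 = [1]. Condition on τ_1: p_n(0) = P(τ > n), and for j >= 1, p_n(j) = Σ_{k<=n} f(k)·p_{n−k}(j−1)
p_1 = [3/4, 1/4]  (j = 0..1)
p_2 = [1/2, 7/16, 1/16]  (j = 0..2)
p_3 = [3/8, 7/16, 11/64, 1/64]  (j = 0..3)
p_4 = [1/4, 7/16, 1/4, 15/256, 1/256]  (j = 0..4)
p_5 = [0, 9/16, 39/128, 29/256, 19/1024, 1/1024]  (j = 0..5)
p_6 = [0, 23/64, 27/64, 43/256, 23/512, 23/4096, 1/4096]  (j = 0..6)
E[N_6] = Σ j·p_6(j) = 7849/4096;  E[N_6²] = Σ j²·p_6(j) = 18131/4096
Var[N_6] = 18131/4096 − (7849/4096)² = 12657775/16777216


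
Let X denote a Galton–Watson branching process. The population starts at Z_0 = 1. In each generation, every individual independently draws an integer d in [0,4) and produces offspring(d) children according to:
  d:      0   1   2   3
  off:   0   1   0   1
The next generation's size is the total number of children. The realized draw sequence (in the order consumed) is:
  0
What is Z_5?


0

gen 0: Z_0=1, draws=[0], offspring=[0], Z_1=0
gen 1: Z_1=0, draws=[], offspring=[], Z_2=0
gen 2: Z_2=0, draws=[], offspring=[], Z_3=0
gen 3: Z_3=0, draws=[], offspring=[], Z_4=0
gen 4: Z_4=0, draws=[], offspring=[], Z_5=0


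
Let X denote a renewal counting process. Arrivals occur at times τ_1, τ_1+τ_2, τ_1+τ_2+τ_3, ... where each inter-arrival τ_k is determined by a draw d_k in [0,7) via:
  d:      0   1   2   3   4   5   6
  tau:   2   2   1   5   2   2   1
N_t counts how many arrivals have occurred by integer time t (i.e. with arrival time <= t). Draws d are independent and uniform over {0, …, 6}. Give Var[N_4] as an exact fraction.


4729322/5764801

Inter-arrival values over d=0..6: [2, 2, 1, 5, 2, 2, 1]
Each d has probability 1/7, so the pmf of τ is: f(1) = 2/7, f(2) = 4/7, f(5) = 1/7
Let p_n(j) = P(N_n = j), with p_0 = [1]. Condition on τ_1: p_n(0) = P(τ > n), and for j >= 1, p_n(j) = Σ_{k<=n} f(k)·p_{n−k}(j−1)
p_1 = [5/7, 2/7]  (j = 0..1)
p_2 = [1/7, 38/49, 4/49]  (j = 0..2)
p_3 = [1/7, 22/49, 132/343, 8/343]  (j = 0..3)
p_4 = [1/7, 6/49, 4/7, 376/2401, 16/2401]  (j = 0..4)
E[N_4] = Σ j·p_4(j) = 4230/2401;  E[N_4²] = Σ j²·p_4(j) = 1346/343
Var[N_4] = 1346/343 − (4230/2401)² = 4729322/5764801


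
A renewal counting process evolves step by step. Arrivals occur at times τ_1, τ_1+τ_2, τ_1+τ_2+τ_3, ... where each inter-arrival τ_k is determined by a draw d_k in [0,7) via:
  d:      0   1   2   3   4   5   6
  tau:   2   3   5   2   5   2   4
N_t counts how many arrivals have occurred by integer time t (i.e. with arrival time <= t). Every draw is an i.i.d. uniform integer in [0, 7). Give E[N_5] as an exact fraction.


Inter-arrival values over d=0..6: [2, 3, 5, 2, 5, 2, 4]
Each d has probability 1/7, so the pmf of τ is: f(2) = 3/7, f(3) = 1/7, f(4) = 1/7, f(5) = 2/7
Renewal equation for m(n) = E[N_n]: condition on τ_1 = k (if k <= n, one arrival plus a fresh copy on the remaining n−k steps): m(n) = F(n) + Σ_{k<=n} f(k)·m(n−k), where F(n) = P(τ <= n) and m(0) = 0
m(1) = F(1) = 0
m(2) = F(2) = 3/7
m(3) = F(3) = 4/7
m(4) = F(4) + f(2)·m(2) = 5/7 + 3/7·3/7 = 44/49
m(5) = F(5) + f(2)·m(3) + f(3)·m(2) = 1 + 3/7·4/7 + 1/7·3/7 = 64/49
E[N_5] = m(5) = 64/49

64/49


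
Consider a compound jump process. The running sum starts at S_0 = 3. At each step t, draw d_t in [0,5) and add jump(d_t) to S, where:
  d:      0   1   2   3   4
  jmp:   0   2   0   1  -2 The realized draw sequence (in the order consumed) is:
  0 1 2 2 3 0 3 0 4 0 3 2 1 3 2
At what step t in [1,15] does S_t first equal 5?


2

t=0: S=3, d=0, jump=0, S_1=3
t=1: S=3, d=1, jump=2, S_2=5
t=2: S=5, d=2, jump=0, S_3=5
t=3: S=5, d=2, jump=0, S_4=5
t=4: S=5, d=3, jump=1, S_5=6
t=5: S=6, d=0, jump=0, S_6=6
t=6: S=6, d=3, jump=1, S_7=7
t=7: S=7, d=0, jump=0, S_8=7
t=8: S=7, d=4, jump=-2, S_9=5
t=9: S=5, d=0, jump=0, S_10=5
t=10: S=5, d=3, jump=1, S_11=6
t=11: S=6, d=2, jump=0, S_12=6
t=12: S=6, d=1, jump=2, S_13=8
t=13: S=8, d=3, jump=1, S_14=9
t=14: S=9, d=2, jump=0, S_15=9


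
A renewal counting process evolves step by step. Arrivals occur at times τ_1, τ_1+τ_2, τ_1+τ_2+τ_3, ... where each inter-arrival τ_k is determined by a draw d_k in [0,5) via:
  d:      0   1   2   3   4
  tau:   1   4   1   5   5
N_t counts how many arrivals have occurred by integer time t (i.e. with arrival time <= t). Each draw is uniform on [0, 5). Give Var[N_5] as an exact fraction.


Inter-arrival values over d=0..4: [1, 4, 1, 5, 5]
Each d has probability 1/5, so the pmf of τ is: f(1) = 2/5, f(4) = 1/5, f(5) = 2/5
Let p_n(j) = P(N_n = j), with p_0 = [1]. Condition on τ_1: p_n(0) = P(τ > n), and for j >= 1, p_n(j) = Σ_{k<=n} f(k)·p_{n−k}(j−1)
p_1 = [3/5, 2/5]  (j = 0..1)
p_2 = [3/5, 6/25, 4/25]  (j = 0..2)
p_3 = [3/5, 6/25, 12/125, 8/125]  (j = 0..3)
p_4 = [2/5, 11/25, 12/125, 24/625, 16/625]  (j = 0..4)
p_5 = [0, 17/25, 32/125, 24/625, 48/3125, 32/3125]  (j = 0..5)
E[N_5] = Σ j·p_5(j) = 4437/3125;  E[N_5²] = Σ j²·p_5(j) = 7973/3125
Var[N_5] = 7973/3125 − (4437/3125)² = 5228656/9765625

5228656/9765625


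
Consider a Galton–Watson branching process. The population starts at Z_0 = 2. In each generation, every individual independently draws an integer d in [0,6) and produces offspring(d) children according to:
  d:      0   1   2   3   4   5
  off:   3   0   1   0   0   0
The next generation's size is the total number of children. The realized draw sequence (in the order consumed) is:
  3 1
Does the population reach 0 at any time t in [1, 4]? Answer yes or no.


yes

gen 0: Z_0=2, draws=[3, 1], offspring=[0, 0], Z_1=0
gen 1: Z_1=0, draws=[], offspring=[], Z_2=0
gen 2: Z_2=0, draws=[], offspring=[], Z_3=0
gen 3: Z_3=0, draws=[], offspring=[], Z_4=0


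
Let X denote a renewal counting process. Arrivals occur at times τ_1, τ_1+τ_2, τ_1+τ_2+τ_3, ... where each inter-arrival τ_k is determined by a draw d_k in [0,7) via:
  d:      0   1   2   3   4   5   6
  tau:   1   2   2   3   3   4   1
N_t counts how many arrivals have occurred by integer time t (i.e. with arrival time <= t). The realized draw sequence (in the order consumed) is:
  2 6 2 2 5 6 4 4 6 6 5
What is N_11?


draw d_1=2: τ_1=2, arrival time A_1=2
draw d_2=6: τ_2=1, arrival time A_2=3
draw d_3=2: τ_3=2, arrival time A_3=5
draw d_4=2: τ_4=2, arrival time A_4=7
draw d_5=5: τ_5=4, arrival time A_5=11
draw d_6=6: τ_6=1, arrival time A_6=12
draw d_7=4: τ_7=3, arrival time A_7=15
draw d_8=4: τ_8=3, arrival time A_8=18
draw d_9=6: τ_9=1, arrival time A_9=19
draw d_10=6: τ_10=1, arrival time A_10=20
draw d_11=5: τ_11=4, arrival time A_11=24
N_t over t=0..11: 0:0 1:0 2:1 3:2 4:2 5:3 6:3 7:4 8:4 9:4 10:4 11:5

5


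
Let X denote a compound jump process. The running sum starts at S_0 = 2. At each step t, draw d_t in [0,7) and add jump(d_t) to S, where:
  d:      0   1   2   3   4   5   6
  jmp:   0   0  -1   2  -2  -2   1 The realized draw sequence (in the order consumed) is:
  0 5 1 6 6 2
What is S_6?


1

t=0: S=2, d=0, jump=0, S_1=2
t=1: S=2, d=5, jump=-2, S_2=0
t=2: S=0, d=1, jump=0, S_3=0
t=3: S=0, d=6, jump=1, S_4=1
t=4: S=1, d=6, jump=1, S_5=2
t=5: S=2, d=2, jump=-1, S_6=1


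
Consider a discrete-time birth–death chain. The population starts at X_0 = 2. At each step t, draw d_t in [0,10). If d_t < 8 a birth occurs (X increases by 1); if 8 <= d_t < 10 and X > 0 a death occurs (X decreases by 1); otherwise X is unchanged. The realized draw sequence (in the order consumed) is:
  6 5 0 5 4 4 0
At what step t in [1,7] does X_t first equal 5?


t=0: X=2, d=6 → birth, X_1=3
t=1: X=3, d=5 → birth, X_2=4
t=2: X=4, d=0 → birth, X_3=5
t=3: X=5, d=5 → birth, X_4=6
t=4: X=6, d=4 → birth, X_5=7
t=5: X=7, d=4 → birth, X_6=8
t=6: X=8, d=0 → birth, X_7=9

3


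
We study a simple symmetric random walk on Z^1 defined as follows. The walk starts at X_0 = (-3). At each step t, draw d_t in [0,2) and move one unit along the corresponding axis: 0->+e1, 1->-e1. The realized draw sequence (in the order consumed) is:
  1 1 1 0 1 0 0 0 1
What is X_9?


t=0: X=(-3), d=1 → -e1, X_1=(-4)
t=1: X=(-4), d=1 → -e1, X_2=(-5)
t=2: X=(-5), d=1 → -e1, X_3=(-6)
t=3: X=(-6), d=0 → +e1, X_4=(-5)
t=4: X=(-5), d=1 → -e1, X_5=(-6)
t=5: X=(-6), d=0 → +e1, X_6=(-5)
t=6: X=(-5), d=0 → +e1, X_7=(-4)
t=7: X=(-4), d=0 → +e1, X_8=(-3)
t=8: X=(-3), d=1 → -e1, X_9=(-4)

(-4)


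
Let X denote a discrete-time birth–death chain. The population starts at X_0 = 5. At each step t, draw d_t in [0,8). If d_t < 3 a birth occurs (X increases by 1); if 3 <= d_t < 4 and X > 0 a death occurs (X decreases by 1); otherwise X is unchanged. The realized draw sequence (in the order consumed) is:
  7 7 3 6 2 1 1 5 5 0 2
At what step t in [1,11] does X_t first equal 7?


t=0: X=5, d=7 → hold, X_1=5
t=1: X=5, d=7 → hold, X_2=5
t=2: X=5, d=3 → death, X_3=4
t=3: X=4, d=6 → hold, X_4=4
t=4: X=4, d=2 → birth, X_5=5
t=5: X=5, d=1 → birth, X_6=6
t=6: X=6, d=1 → birth, X_7=7
t=7: X=7, d=5 → hold, X_8=7
t=8: X=7, d=5 → hold, X_9=7
t=9: X=7, d=0 → birth, X_10=8
t=10: X=8, d=2 → birth, X_11=9

7


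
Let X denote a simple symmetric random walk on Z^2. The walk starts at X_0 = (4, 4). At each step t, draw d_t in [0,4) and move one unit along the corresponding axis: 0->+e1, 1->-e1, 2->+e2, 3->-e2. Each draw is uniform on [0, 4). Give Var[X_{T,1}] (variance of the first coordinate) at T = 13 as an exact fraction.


Outcome values over d=0..3: [1, -1, 0, 0]
Σy = 0, Σy² = 2, M = 4
μ = 0/4 = 0,  σ² = 2/4 − (0)² = 1/2
Independent increments: Var[X_13] = 13·σ² = 13·(1/2) = 13/2

13/2
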